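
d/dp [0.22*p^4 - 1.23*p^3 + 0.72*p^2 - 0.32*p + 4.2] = 0.88*p^3 - 3.69*p^2 + 1.44*p - 0.32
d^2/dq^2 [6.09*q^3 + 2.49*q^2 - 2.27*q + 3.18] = 36.54*q + 4.98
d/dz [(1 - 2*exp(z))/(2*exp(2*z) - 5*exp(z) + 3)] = (4*exp(2*z) - 4*exp(z) - 1)*exp(z)/(4*exp(4*z) - 20*exp(3*z) + 37*exp(2*z) - 30*exp(z) + 9)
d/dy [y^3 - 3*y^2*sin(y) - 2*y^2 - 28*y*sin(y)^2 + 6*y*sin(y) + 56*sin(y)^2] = -3*y^2*cos(y) + 3*y^2 - 28*y*sin(2*y) + 6*sqrt(2)*y*cos(y + pi/4) - 4*y + 6*sin(y) + 56*sin(2*y) + 14*cos(2*y) - 14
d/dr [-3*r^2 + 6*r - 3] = 6 - 6*r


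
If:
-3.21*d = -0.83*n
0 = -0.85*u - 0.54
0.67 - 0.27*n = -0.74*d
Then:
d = 2.20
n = 8.52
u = -0.64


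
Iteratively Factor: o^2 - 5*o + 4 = (o - 4)*(o - 1)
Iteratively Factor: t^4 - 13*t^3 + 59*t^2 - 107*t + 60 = (t - 3)*(t^3 - 10*t^2 + 29*t - 20) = (t - 3)*(t - 1)*(t^2 - 9*t + 20) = (t - 5)*(t - 3)*(t - 1)*(t - 4)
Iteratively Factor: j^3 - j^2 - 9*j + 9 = (j - 3)*(j^2 + 2*j - 3) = (j - 3)*(j - 1)*(j + 3)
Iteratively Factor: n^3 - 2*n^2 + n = (n)*(n^2 - 2*n + 1) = n*(n - 1)*(n - 1)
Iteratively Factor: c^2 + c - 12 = (c - 3)*(c + 4)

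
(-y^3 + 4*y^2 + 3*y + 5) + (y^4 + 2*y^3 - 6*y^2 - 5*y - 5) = y^4 + y^3 - 2*y^2 - 2*y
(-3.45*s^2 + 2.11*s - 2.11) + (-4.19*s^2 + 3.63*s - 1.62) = -7.64*s^2 + 5.74*s - 3.73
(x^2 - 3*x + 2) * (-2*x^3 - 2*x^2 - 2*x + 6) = -2*x^5 + 4*x^4 + 8*x^2 - 22*x + 12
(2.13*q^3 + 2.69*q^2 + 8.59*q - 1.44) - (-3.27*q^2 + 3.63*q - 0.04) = 2.13*q^3 + 5.96*q^2 + 4.96*q - 1.4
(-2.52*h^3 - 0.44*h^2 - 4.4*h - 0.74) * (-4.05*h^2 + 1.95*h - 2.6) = 10.206*h^5 - 3.132*h^4 + 23.514*h^3 - 4.439*h^2 + 9.997*h + 1.924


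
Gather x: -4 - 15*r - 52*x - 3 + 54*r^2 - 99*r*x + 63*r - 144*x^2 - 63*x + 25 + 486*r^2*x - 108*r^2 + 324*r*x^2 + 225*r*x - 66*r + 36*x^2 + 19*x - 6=-54*r^2 - 18*r + x^2*(324*r - 108) + x*(486*r^2 + 126*r - 96) + 12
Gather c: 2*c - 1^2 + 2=2*c + 1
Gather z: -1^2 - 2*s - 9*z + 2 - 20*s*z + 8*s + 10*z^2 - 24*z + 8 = 6*s + 10*z^2 + z*(-20*s - 33) + 9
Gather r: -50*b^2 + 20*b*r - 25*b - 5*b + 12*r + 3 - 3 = -50*b^2 - 30*b + r*(20*b + 12)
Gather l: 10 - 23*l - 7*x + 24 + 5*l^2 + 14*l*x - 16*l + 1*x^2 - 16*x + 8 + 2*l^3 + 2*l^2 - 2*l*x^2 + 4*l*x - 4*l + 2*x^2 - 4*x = 2*l^3 + 7*l^2 + l*(-2*x^2 + 18*x - 43) + 3*x^2 - 27*x + 42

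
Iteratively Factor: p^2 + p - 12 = (p + 4)*(p - 3)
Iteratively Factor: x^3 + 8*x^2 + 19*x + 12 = (x + 3)*(x^2 + 5*x + 4) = (x + 3)*(x + 4)*(x + 1)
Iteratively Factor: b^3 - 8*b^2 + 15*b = (b - 5)*(b^2 - 3*b) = b*(b - 5)*(b - 3)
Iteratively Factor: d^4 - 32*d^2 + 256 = (d + 4)*(d^3 - 4*d^2 - 16*d + 64) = (d + 4)^2*(d^2 - 8*d + 16) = (d - 4)*(d + 4)^2*(d - 4)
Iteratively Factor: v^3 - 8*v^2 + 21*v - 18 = (v - 2)*(v^2 - 6*v + 9) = (v - 3)*(v - 2)*(v - 3)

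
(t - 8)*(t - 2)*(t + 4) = t^3 - 6*t^2 - 24*t + 64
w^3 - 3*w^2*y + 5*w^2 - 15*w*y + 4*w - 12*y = (w + 1)*(w + 4)*(w - 3*y)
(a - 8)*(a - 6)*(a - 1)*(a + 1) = a^4 - 14*a^3 + 47*a^2 + 14*a - 48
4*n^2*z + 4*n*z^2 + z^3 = z*(2*n + z)^2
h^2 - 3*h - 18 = (h - 6)*(h + 3)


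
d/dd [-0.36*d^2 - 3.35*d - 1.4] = -0.72*d - 3.35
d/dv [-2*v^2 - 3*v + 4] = -4*v - 3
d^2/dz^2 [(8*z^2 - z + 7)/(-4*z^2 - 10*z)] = 7*(12*z^3 - 12*z^2 - 30*z - 25)/(z^3*(8*z^3 + 60*z^2 + 150*z + 125))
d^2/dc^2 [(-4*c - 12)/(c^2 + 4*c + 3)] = -8/(c^3 + 3*c^2 + 3*c + 1)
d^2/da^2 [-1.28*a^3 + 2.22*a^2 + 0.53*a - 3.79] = 4.44 - 7.68*a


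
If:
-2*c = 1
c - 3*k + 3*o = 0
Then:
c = -1/2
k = o - 1/6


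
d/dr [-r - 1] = -1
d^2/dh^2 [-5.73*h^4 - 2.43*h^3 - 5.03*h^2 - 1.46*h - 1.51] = -68.76*h^2 - 14.58*h - 10.06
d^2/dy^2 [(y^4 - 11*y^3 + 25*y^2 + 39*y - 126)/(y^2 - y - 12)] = 2*(y^6 - 3*y^5 - 33*y^4 + 17*y^3 + 990*y^2 - 2970*y + 1494)/(y^6 - 3*y^5 - 33*y^4 + 71*y^3 + 396*y^2 - 432*y - 1728)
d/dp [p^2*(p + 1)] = p*(3*p + 2)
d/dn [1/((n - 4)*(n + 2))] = 2*(1 - n)/(n^4 - 4*n^3 - 12*n^2 + 32*n + 64)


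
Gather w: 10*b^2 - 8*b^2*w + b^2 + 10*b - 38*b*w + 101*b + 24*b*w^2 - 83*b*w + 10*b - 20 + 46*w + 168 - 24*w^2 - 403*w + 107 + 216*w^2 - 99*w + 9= 11*b^2 + 121*b + w^2*(24*b + 192) + w*(-8*b^2 - 121*b - 456) + 264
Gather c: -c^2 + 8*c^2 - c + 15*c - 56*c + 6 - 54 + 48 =7*c^2 - 42*c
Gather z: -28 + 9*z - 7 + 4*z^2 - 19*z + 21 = 4*z^2 - 10*z - 14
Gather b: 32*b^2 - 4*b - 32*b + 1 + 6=32*b^2 - 36*b + 7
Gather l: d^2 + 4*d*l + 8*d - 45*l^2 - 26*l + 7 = d^2 + 8*d - 45*l^2 + l*(4*d - 26) + 7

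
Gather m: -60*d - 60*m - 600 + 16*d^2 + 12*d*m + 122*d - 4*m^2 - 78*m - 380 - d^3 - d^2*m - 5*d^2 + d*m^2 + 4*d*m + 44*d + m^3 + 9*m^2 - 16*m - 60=-d^3 + 11*d^2 + 106*d + m^3 + m^2*(d + 5) + m*(-d^2 + 16*d - 154) - 1040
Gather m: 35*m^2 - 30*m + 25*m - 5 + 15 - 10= 35*m^2 - 5*m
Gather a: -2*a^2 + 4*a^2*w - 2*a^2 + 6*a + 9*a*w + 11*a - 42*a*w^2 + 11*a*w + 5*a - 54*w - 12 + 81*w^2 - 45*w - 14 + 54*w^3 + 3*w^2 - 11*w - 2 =a^2*(4*w - 4) + a*(-42*w^2 + 20*w + 22) + 54*w^3 + 84*w^2 - 110*w - 28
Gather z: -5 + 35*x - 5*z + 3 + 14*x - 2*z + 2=49*x - 7*z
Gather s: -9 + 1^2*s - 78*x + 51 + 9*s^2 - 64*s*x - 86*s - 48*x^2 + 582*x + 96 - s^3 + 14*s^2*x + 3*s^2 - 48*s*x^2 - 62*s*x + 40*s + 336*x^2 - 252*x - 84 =-s^3 + s^2*(14*x + 12) + s*(-48*x^2 - 126*x - 45) + 288*x^2 + 252*x + 54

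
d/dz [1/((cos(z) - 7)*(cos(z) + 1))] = 2*(cos(z) - 3)*sin(z)/((cos(z) - 7)^2*(cos(z) + 1)^2)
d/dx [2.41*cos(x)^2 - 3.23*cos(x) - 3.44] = (3.23 - 4.82*cos(x))*sin(x)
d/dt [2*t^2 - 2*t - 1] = 4*t - 2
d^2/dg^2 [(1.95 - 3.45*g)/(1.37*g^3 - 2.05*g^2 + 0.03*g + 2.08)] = (-38.85183*g^5 + 102.05541*g^4 - 116.33886*g^3 + 167.62356*g^2 - 122.32467*g + 17.06367)/(2.571353*g^9 - 11.542935*g^8 + 17.441196*g^7 + 2.59120100000001*g^6 - 34.668156*g^5 + 26.730993*g^4 + 17.014011*g^3 - 26.601744*g^2 + 0.389376*g + 8.998912)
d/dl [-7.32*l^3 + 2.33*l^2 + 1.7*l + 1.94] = -21.96*l^2 + 4.66*l + 1.7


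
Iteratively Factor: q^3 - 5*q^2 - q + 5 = (q + 1)*(q^2 - 6*q + 5) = (q - 5)*(q + 1)*(q - 1)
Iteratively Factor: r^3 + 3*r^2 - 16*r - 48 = (r + 4)*(r^2 - r - 12) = (r - 4)*(r + 4)*(r + 3)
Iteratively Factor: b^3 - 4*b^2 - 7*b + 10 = (b - 5)*(b^2 + b - 2) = (b - 5)*(b + 2)*(b - 1)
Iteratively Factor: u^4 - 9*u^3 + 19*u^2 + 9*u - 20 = (u - 1)*(u^3 - 8*u^2 + 11*u + 20) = (u - 5)*(u - 1)*(u^2 - 3*u - 4) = (u - 5)*(u - 1)*(u + 1)*(u - 4)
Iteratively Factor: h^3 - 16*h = (h + 4)*(h^2 - 4*h) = h*(h + 4)*(h - 4)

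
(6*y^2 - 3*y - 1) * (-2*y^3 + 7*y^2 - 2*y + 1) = -12*y^5 + 48*y^4 - 31*y^3 + 5*y^2 - y - 1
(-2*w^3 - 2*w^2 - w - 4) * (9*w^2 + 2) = -18*w^5 - 18*w^4 - 13*w^3 - 40*w^2 - 2*w - 8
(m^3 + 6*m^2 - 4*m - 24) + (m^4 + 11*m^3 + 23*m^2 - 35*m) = m^4 + 12*m^3 + 29*m^2 - 39*m - 24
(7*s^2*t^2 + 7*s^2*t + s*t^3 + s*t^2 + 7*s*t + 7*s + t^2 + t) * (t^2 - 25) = 7*s^2*t^4 + 7*s^2*t^3 - 175*s^2*t^2 - 175*s^2*t + s*t^5 + s*t^4 - 18*s*t^3 - 18*s*t^2 - 175*s*t - 175*s + t^4 + t^3 - 25*t^2 - 25*t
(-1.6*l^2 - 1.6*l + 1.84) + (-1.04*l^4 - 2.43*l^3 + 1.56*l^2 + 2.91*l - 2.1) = -1.04*l^4 - 2.43*l^3 - 0.04*l^2 + 1.31*l - 0.26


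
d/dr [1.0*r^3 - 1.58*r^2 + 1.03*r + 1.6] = 3.0*r^2 - 3.16*r + 1.03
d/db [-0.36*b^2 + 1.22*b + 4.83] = 1.22 - 0.72*b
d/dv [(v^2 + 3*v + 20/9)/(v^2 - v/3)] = 10*(-9*v^2 - 12*v + 2)/(3*v^2*(9*v^2 - 6*v + 1))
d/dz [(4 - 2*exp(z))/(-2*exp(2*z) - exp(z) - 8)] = 2*(-(exp(z) - 2)*(4*exp(z) + 1) + 2*exp(2*z) + exp(z) + 8)*exp(z)/(2*exp(2*z) + exp(z) + 8)^2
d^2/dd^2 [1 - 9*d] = 0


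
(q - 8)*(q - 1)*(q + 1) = q^3 - 8*q^2 - q + 8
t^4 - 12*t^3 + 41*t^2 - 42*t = t*(t - 7)*(t - 3)*(t - 2)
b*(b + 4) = b^2 + 4*b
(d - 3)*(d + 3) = d^2 - 9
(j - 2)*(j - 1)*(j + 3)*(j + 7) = j^4 + 7*j^3 - 7*j^2 - 43*j + 42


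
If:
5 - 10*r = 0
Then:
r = 1/2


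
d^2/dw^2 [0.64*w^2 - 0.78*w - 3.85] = 1.28000000000000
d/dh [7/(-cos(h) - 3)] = -7*sin(h)/(cos(h) + 3)^2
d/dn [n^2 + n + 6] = 2*n + 1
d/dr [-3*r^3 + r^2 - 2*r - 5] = -9*r^2 + 2*r - 2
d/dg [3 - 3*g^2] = -6*g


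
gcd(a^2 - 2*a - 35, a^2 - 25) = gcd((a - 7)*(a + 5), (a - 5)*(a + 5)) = a + 5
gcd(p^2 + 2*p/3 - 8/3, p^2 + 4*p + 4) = p + 2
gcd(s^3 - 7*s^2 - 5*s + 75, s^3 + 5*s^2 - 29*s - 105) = s^2 - 2*s - 15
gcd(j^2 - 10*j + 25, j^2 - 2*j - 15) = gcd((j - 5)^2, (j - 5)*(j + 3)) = j - 5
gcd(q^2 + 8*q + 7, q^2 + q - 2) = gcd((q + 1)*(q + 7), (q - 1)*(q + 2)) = 1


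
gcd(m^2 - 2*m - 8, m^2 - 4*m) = m - 4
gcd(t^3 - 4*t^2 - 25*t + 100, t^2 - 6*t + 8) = t - 4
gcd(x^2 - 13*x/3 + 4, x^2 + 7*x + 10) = 1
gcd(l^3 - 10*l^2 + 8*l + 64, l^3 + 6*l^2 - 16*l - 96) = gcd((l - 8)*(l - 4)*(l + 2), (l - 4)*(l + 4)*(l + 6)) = l - 4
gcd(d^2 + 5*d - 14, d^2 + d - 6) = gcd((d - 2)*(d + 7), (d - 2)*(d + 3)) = d - 2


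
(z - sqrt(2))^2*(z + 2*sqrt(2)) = z^3 - 6*z + 4*sqrt(2)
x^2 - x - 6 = (x - 3)*(x + 2)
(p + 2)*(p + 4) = p^2 + 6*p + 8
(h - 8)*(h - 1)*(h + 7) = h^3 - 2*h^2 - 55*h + 56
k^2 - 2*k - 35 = (k - 7)*(k + 5)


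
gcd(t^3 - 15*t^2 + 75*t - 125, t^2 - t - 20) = t - 5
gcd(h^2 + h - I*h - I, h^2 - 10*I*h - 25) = 1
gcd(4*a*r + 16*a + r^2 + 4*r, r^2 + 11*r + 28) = r + 4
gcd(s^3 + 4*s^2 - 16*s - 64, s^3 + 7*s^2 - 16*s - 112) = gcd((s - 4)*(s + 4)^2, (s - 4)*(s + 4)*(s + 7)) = s^2 - 16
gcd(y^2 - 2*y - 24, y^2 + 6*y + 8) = y + 4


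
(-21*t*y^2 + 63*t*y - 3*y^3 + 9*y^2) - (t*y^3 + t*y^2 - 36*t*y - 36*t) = -t*y^3 - 22*t*y^2 + 99*t*y + 36*t - 3*y^3 + 9*y^2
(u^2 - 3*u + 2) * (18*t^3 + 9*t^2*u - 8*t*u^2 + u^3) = 18*t^3*u^2 - 54*t^3*u + 36*t^3 + 9*t^2*u^3 - 27*t^2*u^2 + 18*t^2*u - 8*t*u^4 + 24*t*u^3 - 16*t*u^2 + u^5 - 3*u^4 + 2*u^3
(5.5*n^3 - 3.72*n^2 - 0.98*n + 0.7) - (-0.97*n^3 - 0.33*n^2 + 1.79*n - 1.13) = 6.47*n^3 - 3.39*n^2 - 2.77*n + 1.83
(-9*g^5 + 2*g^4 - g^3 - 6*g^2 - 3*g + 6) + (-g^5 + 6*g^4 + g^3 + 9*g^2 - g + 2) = -10*g^5 + 8*g^4 + 3*g^2 - 4*g + 8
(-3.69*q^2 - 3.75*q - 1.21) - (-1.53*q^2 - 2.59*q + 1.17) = -2.16*q^2 - 1.16*q - 2.38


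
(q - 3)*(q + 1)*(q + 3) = q^3 + q^2 - 9*q - 9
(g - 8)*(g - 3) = g^2 - 11*g + 24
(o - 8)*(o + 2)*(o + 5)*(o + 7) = o^4 + 6*o^3 - 53*o^2 - 402*o - 560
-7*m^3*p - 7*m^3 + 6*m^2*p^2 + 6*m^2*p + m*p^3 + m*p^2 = (-m + p)*(7*m + p)*(m*p + m)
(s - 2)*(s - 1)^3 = s^4 - 5*s^3 + 9*s^2 - 7*s + 2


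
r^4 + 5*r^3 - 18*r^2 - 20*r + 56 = (r - 2)^2*(r + 2)*(r + 7)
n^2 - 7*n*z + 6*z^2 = (n - 6*z)*(n - z)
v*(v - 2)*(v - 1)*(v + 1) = v^4 - 2*v^3 - v^2 + 2*v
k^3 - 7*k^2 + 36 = (k - 6)*(k - 3)*(k + 2)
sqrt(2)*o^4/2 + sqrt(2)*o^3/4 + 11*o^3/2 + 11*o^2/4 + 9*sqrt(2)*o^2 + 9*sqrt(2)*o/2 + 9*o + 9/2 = (o + 1/2)*(o + 3*sqrt(2)/2)*(o + 3*sqrt(2))*(sqrt(2)*o/2 + 1)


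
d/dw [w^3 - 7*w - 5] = 3*w^2 - 7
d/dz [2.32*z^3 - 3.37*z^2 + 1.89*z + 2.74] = 6.96*z^2 - 6.74*z + 1.89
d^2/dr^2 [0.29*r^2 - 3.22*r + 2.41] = 0.580000000000000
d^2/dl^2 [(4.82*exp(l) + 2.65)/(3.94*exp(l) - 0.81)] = (-2.8421709430404e-14*exp(2*l) + 56.520088*exp(l) + 11.619612)*exp(l)/(61.162984*exp(3*l) - 37.722348*exp(2*l) + 7.755102*exp(l) - 0.531441)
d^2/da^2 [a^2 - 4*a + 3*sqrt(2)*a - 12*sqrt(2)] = 2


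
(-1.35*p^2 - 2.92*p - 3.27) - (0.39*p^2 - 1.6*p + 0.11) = -1.74*p^2 - 1.32*p - 3.38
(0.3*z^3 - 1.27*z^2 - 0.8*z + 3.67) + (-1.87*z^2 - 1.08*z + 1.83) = 0.3*z^3 - 3.14*z^2 - 1.88*z + 5.5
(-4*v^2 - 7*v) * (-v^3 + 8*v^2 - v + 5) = 4*v^5 - 25*v^4 - 52*v^3 - 13*v^2 - 35*v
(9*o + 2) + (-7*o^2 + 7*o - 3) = -7*o^2 + 16*o - 1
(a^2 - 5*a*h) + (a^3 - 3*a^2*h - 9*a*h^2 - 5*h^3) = a^3 - 3*a^2*h + a^2 - 9*a*h^2 - 5*a*h - 5*h^3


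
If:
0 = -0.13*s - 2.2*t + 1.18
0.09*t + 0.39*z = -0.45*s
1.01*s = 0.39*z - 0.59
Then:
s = -0.44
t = 0.56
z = 0.38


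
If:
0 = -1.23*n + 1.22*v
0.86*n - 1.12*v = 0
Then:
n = 0.00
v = 0.00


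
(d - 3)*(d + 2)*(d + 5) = d^3 + 4*d^2 - 11*d - 30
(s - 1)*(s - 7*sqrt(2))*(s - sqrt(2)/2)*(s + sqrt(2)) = s^4 - 13*sqrt(2)*s^3/2 - s^3 - 8*s^2 + 13*sqrt(2)*s^2/2 + 8*s + 7*sqrt(2)*s - 7*sqrt(2)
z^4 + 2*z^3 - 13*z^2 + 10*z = z*(z - 2)*(z - 1)*(z + 5)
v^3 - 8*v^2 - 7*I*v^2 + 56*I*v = v*(v - 8)*(v - 7*I)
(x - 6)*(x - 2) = x^2 - 8*x + 12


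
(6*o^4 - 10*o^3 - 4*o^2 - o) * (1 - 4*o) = -24*o^5 + 46*o^4 + 6*o^3 - o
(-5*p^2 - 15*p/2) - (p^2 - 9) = -6*p^2 - 15*p/2 + 9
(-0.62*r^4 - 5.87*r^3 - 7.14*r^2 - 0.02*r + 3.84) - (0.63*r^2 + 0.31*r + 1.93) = -0.62*r^4 - 5.87*r^3 - 7.77*r^2 - 0.33*r + 1.91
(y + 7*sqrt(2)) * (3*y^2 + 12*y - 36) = 3*y^3 + 12*y^2 + 21*sqrt(2)*y^2 - 36*y + 84*sqrt(2)*y - 252*sqrt(2)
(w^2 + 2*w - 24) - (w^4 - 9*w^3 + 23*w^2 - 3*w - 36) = -w^4 + 9*w^3 - 22*w^2 + 5*w + 12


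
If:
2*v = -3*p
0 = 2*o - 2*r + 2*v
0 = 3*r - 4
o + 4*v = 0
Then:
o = 16/9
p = 8/27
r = 4/3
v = -4/9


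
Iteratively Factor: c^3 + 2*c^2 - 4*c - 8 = (c + 2)*(c^2 - 4) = (c + 2)^2*(c - 2)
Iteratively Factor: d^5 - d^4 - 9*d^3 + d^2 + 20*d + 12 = (d + 1)*(d^4 - 2*d^3 - 7*d^2 + 8*d + 12) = (d + 1)^2*(d^3 - 3*d^2 - 4*d + 12) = (d - 2)*(d + 1)^2*(d^2 - d - 6) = (d - 3)*(d - 2)*(d + 1)^2*(d + 2)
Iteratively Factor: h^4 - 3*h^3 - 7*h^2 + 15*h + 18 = (h + 1)*(h^3 - 4*h^2 - 3*h + 18) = (h - 3)*(h + 1)*(h^2 - h - 6) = (h - 3)^2*(h + 1)*(h + 2)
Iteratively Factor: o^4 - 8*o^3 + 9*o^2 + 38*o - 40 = (o - 5)*(o^3 - 3*o^2 - 6*o + 8) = (o - 5)*(o - 4)*(o^2 + o - 2) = (o - 5)*(o - 4)*(o + 2)*(o - 1)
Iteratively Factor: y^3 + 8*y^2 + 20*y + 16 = (y + 4)*(y^2 + 4*y + 4) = (y + 2)*(y + 4)*(y + 2)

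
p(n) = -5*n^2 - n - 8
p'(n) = -10*n - 1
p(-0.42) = -8.46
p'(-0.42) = 3.20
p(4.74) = -125.08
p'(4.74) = -48.40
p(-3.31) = -59.47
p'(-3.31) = 32.10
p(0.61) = -10.47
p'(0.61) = -7.10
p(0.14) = -8.24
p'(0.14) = -2.40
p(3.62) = -77.14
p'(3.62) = -37.20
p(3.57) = -75.29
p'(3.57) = -36.70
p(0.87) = -12.65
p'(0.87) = -9.70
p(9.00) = -422.00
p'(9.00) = -91.00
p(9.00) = -422.00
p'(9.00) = -91.00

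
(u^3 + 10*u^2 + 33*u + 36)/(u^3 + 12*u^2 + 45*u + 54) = (u + 4)/(u + 6)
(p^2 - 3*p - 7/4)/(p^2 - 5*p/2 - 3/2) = (p - 7/2)/(p - 3)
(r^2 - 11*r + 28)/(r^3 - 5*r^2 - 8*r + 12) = (r^2 - 11*r + 28)/(r^3 - 5*r^2 - 8*r + 12)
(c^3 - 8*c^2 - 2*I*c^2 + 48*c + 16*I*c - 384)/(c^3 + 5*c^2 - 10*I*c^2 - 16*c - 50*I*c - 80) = (c^2 + c*(-8 + 6*I) - 48*I)/(c^2 + c*(5 - 2*I) - 10*I)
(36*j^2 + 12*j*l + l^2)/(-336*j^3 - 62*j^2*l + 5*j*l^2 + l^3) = (-6*j - l)/(56*j^2 + j*l - l^2)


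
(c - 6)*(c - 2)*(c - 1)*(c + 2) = c^4 - 7*c^3 + 2*c^2 + 28*c - 24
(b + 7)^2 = b^2 + 14*b + 49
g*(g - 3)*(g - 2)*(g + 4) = g^4 - g^3 - 14*g^2 + 24*g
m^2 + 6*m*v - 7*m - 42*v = (m - 7)*(m + 6*v)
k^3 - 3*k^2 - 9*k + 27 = (k - 3)^2*(k + 3)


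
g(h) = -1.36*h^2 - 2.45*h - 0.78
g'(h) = -2.72*h - 2.45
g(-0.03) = -0.71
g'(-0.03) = -2.37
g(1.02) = -4.69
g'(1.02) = -5.22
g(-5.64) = -30.22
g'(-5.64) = 12.89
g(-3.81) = -11.19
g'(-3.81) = 7.91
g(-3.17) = -6.68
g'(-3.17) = 6.17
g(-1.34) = 0.06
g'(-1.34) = 1.19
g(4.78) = -43.56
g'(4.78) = -15.45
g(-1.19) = 0.21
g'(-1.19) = 0.79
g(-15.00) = -270.03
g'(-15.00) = 38.35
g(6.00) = -64.44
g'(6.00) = -18.77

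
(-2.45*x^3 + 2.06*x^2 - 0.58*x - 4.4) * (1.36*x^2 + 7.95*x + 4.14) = -3.332*x^5 - 16.6759*x^4 + 5.4452*x^3 - 2.0666*x^2 - 37.3812*x - 18.216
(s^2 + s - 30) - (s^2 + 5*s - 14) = -4*s - 16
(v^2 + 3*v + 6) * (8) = 8*v^2 + 24*v + 48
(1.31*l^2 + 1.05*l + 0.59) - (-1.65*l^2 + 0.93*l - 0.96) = 2.96*l^2 + 0.12*l + 1.55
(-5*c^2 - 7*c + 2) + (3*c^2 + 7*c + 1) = 3 - 2*c^2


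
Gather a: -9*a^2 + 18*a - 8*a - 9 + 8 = -9*a^2 + 10*a - 1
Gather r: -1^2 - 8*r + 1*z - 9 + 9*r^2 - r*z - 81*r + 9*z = 9*r^2 + r*(-z - 89) + 10*z - 10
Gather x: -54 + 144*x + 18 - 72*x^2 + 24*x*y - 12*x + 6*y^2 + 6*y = -72*x^2 + x*(24*y + 132) + 6*y^2 + 6*y - 36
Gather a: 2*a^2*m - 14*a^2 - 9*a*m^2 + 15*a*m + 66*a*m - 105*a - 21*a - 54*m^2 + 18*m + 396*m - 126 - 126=a^2*(2*m - 14) + a*(-9*m^2 + 81*m - 126) - 54*m^2 + 414*m - 252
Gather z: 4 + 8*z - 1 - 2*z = 6*z + 3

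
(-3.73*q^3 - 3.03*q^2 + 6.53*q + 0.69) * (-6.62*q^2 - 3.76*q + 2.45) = 24.6926*q^5 + 34.0834*q^4 - 40.9743*q^3 - 36.5441*q^2 + 13.4041*q + 1.6905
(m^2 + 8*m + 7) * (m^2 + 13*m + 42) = m^4 + 21*m^3 + 153*m^2 + 427*m + 294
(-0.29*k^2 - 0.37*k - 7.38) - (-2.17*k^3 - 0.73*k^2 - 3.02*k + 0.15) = 2.17*k^3 + 0.44*k^2 + 2.65*k - 7.53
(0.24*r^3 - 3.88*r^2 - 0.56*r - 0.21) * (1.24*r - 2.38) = 0.2976*r^4 - 5.3824*r^3 + 8.54*r^2 + 1.0724*r + 0.4998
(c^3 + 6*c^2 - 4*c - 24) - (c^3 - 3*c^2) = 9*c^2 - 4*c - 24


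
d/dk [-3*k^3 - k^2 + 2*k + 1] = -9*k^2 - 2*k + 2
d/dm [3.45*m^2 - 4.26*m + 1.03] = 6.9*m - 4.26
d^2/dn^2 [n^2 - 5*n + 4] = 2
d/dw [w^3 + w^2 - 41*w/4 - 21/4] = 3*w^2 + 2*w - 41/4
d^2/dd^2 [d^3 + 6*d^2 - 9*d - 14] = 6*d + 12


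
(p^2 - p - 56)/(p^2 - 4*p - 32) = (p + 7)/(p + 4)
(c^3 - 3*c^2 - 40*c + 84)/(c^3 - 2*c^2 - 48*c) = (c^2 - 9*c + 14)/(c*(c - 8))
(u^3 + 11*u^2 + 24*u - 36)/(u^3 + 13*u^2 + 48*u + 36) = (u - 1)/(u + 1)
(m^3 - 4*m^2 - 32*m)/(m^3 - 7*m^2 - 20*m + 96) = m/(m - 3)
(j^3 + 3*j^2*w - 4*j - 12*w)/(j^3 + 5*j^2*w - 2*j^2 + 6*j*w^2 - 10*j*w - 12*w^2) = (j + 2)/(j + 2*w)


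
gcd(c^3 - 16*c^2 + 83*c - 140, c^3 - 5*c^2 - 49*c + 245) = c^2 - 12*c + 35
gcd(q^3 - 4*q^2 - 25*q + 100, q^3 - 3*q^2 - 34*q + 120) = q^2 - 9*q + 20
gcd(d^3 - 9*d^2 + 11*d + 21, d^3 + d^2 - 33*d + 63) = d - 3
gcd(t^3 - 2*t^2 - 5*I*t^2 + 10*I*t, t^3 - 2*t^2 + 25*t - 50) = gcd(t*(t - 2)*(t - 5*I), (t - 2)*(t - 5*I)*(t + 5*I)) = t^2 + t*(-2 - 5*I) + 10*I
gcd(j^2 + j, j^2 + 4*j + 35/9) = 1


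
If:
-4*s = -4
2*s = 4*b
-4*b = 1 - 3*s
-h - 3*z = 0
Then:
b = 1/2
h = -3*z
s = 1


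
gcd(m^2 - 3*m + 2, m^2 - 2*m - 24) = 1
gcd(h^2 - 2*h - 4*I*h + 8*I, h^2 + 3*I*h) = 1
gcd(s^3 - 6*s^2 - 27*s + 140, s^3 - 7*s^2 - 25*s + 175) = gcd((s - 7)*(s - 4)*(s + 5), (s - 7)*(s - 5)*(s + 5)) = s^2 - 2*s - 35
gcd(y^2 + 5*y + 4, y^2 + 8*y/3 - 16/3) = y + 4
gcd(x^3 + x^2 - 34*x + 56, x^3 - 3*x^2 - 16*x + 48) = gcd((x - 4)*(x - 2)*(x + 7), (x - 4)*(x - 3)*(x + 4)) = x - 4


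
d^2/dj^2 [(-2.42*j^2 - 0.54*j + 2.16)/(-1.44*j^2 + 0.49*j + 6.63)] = (-7.105427357601e-15*j^4 + 5.654592*j^3 + 111.751488*j^2 + 40.077504*j + 166.961664)/(2.985984*j^6 - 3.048192*j^5 - 40.206672*j^4 + 27.951119*j^3 + 185.118219*j^2 - 64.616643*j - 291.434247)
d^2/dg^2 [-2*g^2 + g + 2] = -4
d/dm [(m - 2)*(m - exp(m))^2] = (m - exp(m))*(m + 2*(1 - exp(m))*(m - 2) - exp(m))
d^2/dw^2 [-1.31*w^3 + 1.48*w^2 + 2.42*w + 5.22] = 2.96 - 7.86*w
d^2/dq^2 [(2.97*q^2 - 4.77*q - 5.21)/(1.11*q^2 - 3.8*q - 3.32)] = (13.300686*q^3 + 27.1548180000001*q^2 + 26.384256*q - 3.034888)/(1.367631*q^6 - 14.04594*q^5 + 35.813484*q^4 + 29.15056*q^3 - 107.117808*q^2 - 125.65536*q - 36.594368)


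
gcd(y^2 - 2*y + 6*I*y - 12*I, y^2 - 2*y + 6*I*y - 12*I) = y^2 + y*(-2 + 6*I) - 12*I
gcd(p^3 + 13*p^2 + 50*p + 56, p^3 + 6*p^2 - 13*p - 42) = p^2 + 9*p + 14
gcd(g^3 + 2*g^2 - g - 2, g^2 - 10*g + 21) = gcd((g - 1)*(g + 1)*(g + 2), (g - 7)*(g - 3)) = 1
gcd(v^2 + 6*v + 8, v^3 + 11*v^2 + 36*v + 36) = v + 2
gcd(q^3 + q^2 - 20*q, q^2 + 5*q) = q^2 + 5*q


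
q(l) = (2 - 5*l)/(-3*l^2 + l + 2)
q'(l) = (2 - 5*l)*(6*l - 1)/(-3*l^2 + l + 2)^2 - 5/(-3*l^2 + l + 2)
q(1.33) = 2.35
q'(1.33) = -5.78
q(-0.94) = -4.21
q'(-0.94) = -14.44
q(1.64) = 1.40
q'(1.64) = -1.67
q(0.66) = -0.96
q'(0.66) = -5.80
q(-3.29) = -0.55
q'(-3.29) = -0.19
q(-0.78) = -9.75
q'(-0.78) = -83.23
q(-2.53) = -0.74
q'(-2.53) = -0.36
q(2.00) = 1.00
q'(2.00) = -0.75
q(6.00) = 0.28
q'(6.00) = -0.05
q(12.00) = 0.14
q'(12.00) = -0.01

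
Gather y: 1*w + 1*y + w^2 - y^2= w^2 + w - y^2 + y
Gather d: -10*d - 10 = -10*d - 10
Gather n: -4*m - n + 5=-4*m - n + 5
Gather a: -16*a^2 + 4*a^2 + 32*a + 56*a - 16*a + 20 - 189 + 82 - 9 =-12*a^2 + 72*a - 96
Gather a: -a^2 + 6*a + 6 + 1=-a^2 + 6*a + 7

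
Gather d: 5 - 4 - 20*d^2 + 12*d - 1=-20*d^2 + 12*d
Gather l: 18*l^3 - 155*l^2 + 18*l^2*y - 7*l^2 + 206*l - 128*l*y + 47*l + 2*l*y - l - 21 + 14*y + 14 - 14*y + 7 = 18*l^3 + l^2*(18*y - 162) + l*(252 - 126*y)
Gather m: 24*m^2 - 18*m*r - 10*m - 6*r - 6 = 24*m^2 + m*(-18*r - 10) - 6*r - 6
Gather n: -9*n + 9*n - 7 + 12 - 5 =0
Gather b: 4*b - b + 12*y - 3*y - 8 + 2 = 3*b + 9*y - 6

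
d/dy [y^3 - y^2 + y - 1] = 3*y^2 - 2*y + 1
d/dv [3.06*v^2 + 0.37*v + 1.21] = 6.12*v + 0.37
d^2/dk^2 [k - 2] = 0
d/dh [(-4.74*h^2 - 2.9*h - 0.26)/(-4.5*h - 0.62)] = (21.33*h^2 + 5.8776*h + 0.628)/(20.25*h^2 + 5.58*h + 0.3844)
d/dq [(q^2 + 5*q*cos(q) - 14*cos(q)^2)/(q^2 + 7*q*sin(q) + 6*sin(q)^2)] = ((q^2 + 7*q*sin(q) + 6*sin(q)^2)*(-5*q*sin(q) + 2*q + 14*sin(2*q) + 5*cos(q)) - (q^2 + 5*q*cos(q) - 14*cos(q)^2)*(7*q*cos(q) + 2*q + 7*sin(q) + 6*sin(2*q)))/((q + sin(q))^2*(q + 6*sin(q))^2)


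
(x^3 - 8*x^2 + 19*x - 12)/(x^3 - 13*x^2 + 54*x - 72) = (x - 1)/(x - 6)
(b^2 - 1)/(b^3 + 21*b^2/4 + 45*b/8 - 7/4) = 8*(b^2 - 1)/(8*b^3 + 42*b^2 + 45*b - 14)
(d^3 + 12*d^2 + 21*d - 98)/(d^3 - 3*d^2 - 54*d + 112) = (d + 7)/(d - 8)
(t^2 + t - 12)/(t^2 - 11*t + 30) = (t^2 + t - 12)/(t^2 - 11*t + 30)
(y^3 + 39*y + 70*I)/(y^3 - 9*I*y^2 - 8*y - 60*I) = (y^2 - 2*I*y + 35)/(y^2 - 11*I*y - 30)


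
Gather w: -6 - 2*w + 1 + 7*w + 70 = 5*w + 65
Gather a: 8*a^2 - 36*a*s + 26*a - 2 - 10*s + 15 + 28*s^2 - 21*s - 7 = 8*a^2 + a*(26 - 36*s) + 28*s^2 - 31*s + 6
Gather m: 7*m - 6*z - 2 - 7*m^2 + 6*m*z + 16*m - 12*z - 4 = -7*m^2 + m*(6*z + 23) - 18*z - 6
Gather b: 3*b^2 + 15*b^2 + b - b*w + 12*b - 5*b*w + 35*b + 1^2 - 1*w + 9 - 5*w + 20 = 18*b^2 + b*(48 - 6*w) - 6*w + 30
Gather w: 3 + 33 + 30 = 66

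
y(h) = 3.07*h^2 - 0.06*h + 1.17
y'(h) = 6.14*h - 0.06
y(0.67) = 2.51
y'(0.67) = 4.05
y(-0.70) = 2.72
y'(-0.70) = -4.36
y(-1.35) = 6.85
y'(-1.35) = -8.35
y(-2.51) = 20.66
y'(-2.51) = -15.47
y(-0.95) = 4.00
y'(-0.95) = -5.89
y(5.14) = 81.97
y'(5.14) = 31.50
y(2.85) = 25.94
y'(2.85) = 17.44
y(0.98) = 4.06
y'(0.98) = 5.96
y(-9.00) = 250.38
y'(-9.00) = -55.32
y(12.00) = 442.53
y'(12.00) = 73.62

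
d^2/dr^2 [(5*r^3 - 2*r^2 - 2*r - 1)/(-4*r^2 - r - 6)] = 2*(139*r^3 - 186*r^2 - 672*r + 37)/(64*r^6 + 48*r^5 + 300*r^4 + 145*r^3 + 450*r^2 + 108*r + 216)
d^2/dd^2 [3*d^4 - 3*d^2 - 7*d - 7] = 36*d^2 - 6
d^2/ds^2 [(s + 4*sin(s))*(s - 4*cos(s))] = 4*sqrt(2)*s*cos(s + pi/4) + 32*sin(2*s) + 8*sqrt(2)*sin(s + pi/4) + 2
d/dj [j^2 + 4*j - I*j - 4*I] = 2*j + 4 - I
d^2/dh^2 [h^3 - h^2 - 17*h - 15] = 6*h - 2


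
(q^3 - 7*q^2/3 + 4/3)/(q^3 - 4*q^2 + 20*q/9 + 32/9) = 3*(q - 1)/(3*q - 8)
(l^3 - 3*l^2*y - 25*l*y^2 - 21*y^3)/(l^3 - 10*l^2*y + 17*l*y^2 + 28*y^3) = (-l - 3*y)/(-l + 4*y)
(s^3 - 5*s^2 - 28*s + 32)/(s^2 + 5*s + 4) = (s^2 - 9*s + 8)/(s + 1)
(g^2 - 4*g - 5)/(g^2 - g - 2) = (g - 5)/(g - 2)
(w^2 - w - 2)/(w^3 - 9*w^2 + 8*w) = (w^2 - w - 2)/(w*(w^2 - 9*w + 8))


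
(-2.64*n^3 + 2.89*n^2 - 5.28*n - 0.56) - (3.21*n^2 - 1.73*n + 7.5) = -2.64*n^3 - 0.32*n^2 - 3.55*n - 8.06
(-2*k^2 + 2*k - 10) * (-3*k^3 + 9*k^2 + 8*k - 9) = 6*k^5 - 24*k^4 + 32*k^3 - 56*k^2 - 98*k + 90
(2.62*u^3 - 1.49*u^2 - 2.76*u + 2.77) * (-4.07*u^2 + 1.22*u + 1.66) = -10.6634*u^5 + 9.2607*u^4 + 13.7646*u^3 - 17.1145*u^2 - 1.2022*u + 4.5982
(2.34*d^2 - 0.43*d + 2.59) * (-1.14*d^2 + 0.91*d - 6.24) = -2.6676*d^4 + 2.6196*d^3 - 17.9455*d^2 + 5.0401*d - 16.1616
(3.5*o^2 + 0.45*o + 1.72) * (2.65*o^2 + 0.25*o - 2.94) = 9.275*o^4 + 2.0675*o^3 - 5.6195*o^2 - 0.893*o - 5.0568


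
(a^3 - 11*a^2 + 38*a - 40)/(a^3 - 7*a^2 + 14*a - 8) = (a - 5)/(a - 1)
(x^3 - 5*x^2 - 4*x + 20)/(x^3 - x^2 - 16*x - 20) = (x - 2)/(x + 2)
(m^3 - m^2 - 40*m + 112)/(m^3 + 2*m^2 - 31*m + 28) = (m - 4)/(m - 1)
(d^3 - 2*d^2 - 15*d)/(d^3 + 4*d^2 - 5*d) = (d^2 - 2*d - 15)/(d^2 + 4*d - 5)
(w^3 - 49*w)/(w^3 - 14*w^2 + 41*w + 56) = w*(w + 7)/(w^2 - 7*w - 8)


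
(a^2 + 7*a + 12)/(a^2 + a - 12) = (a + 3)/(a - 3)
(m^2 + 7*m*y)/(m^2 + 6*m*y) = (m + 7*y)/(m + 6*y)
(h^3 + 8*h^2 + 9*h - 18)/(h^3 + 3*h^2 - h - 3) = (h + 6)/(h + 1)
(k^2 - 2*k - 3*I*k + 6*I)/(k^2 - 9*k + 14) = (k - 3*I)/(k - 7)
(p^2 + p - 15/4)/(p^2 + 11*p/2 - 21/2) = (p + 5/2)/(p + 7)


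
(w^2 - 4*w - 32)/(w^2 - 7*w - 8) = (w + 4)/(w + 1)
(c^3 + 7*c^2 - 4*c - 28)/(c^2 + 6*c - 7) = (c^2 - 4)/(c - 1)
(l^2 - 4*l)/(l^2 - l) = (l - 4)/(l - 1)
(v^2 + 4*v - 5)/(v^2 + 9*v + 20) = (v - 1)/(v + 4)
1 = 1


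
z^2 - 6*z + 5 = (z - 5)*(z - 1)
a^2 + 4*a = a*(a + 4)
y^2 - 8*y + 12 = (y - 6)*(y - 2)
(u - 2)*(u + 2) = u^2 - 4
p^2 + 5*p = p*(p + 5)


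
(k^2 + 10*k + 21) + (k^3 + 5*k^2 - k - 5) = k^3 + 6*k^2 + 9*k + 16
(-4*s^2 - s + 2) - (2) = -4*s^2 - s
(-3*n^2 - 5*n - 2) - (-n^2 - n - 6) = -2*n^2 - 4*n + 4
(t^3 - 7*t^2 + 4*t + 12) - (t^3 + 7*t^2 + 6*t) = -14*t^2 - 2*t + 12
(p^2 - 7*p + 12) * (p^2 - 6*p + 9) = p^4 - 13*p^3 + 63*p^2 - 135*p + 108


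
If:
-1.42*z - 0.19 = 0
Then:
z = -0.13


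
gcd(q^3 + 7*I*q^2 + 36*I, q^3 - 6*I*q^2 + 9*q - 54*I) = q + 3*I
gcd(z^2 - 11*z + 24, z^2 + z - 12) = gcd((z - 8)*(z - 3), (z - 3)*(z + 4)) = z - 3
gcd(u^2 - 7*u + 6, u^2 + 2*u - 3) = u - 1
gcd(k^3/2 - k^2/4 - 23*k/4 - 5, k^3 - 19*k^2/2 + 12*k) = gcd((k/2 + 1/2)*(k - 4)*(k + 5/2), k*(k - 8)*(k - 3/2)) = 1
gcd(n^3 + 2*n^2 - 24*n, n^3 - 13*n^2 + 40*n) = n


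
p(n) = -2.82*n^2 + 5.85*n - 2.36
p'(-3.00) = 22.77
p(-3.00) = -45.29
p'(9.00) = -44.91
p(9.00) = -178.13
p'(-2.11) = 17.75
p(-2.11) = -27.26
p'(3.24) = -12.42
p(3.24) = -13.01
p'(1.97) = -5.26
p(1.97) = -1.78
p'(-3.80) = 27.28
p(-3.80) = -65.31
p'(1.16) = -0.69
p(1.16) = 0.63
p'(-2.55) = 20.23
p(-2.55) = -35.61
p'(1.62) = -3.29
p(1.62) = -0.28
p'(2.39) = -7.63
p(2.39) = -4.49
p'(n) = 5.85 - 5.64*n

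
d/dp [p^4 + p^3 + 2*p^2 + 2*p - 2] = 4*p^3 + 3*p^2 + 4*p + 2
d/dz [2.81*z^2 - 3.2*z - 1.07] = 5.62*z - 3.2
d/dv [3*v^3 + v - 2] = 9*v^2 + 1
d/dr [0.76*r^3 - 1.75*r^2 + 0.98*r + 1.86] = 2.28*r^2 - 3.5*r + 0.98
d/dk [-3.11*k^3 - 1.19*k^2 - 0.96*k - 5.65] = -9.33*k^2 - 2.38*k - 0.96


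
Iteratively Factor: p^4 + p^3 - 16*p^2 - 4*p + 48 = (p + 2)*(p^3 - p^2 - 14*p + 24) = (p - 3)*(p + 2)*(p^2 + 2*p - 8) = (p - 3)*(p - 2)*(p + 2)*(p + 4)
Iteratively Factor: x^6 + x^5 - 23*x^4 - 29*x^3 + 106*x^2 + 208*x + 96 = (x + 2)*(x^5 - x^4 - 21*x^3 + 13*x^2 + 80*x + 48) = (x - 4)*(x + 2)*(x^4 + 3*x^3 - 9*x^2 - 23*x - 12) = (x - 4)*(x + 1)*(x + 2)*(x^3 + 2*x^2 - 11*x - 12) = (x - 4)*(x + 1)*(x + 2)*(x + 4)*(x^2 - 2*x - 3) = (x - 4)*(x - 3)*(x + 1)*(x + 2)*(x + 4)*(x + 1)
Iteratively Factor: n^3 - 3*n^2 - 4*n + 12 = (n - 3)*(n^2 - 4) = (n - 3)*(n + 2)*(n - 2)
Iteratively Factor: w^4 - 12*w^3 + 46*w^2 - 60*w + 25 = (w - 5)*(w^3 - 7*w^2 + 11*w - 5) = (w - 5)^2*(w^2 - 2*w + 1) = (w - 5)^2*(w - 1)*(w - 1)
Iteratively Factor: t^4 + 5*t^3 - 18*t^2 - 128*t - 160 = (t - 5)*(t^3 + 10*t^2 + 32*t + 32) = (t - 5)*(t + 4)*(t^2 + 6*t + 8) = (t - 5)*(t + 4)^2*(t + 2)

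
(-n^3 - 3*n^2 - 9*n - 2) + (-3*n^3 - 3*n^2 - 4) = -4*n^3 - 6*n^2 - 9*n - 6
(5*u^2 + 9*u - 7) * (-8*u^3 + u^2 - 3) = -40*u^5 - 67*u^4 + 65*u^3 - 22*u^2 - 27*u + 21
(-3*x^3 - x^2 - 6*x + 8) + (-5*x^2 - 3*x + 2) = -3*x^3 - 6*x^2 - 9*x + 10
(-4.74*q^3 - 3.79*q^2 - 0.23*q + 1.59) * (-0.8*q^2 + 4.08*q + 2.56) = 3.792*q^5 - 16.3072*q^4 - 27.4136*q^3 - 11.9128*q^2 + 5.8984*q + 4.0704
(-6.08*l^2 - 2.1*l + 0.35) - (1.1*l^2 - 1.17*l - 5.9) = -7.18*l^2 - 0.93*l + 6.25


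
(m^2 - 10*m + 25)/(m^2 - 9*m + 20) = (m - 5)/(m - 4)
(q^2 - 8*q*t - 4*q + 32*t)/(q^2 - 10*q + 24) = (q - 8*t)/(q - 6)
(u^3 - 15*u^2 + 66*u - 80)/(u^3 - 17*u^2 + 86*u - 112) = (u - 5)/(u - 7)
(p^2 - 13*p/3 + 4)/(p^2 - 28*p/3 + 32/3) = (p - 3)/(p - 8)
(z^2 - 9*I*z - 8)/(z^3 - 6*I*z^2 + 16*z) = (z - I)/(z*(z + 2*I))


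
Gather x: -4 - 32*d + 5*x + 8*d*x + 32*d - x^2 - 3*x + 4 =-x^2 + x*(8*d + 2)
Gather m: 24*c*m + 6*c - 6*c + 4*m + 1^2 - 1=m*(24*c + 4)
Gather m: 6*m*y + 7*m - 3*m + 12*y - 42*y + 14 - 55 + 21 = m*(6*y + 4) - 30*y - 20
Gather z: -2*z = -2*z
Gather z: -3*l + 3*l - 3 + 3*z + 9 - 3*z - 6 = 0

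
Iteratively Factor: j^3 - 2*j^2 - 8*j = (j + 2)*(j^2 - 4*j) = j*(j + 2)*(j - 4)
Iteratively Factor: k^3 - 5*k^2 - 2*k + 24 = (k - 3)*(k^2 - 2*k - 8) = (k - 3)*(k + 2)*(k - 4)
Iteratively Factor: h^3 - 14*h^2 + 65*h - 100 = (h - 4)*(h^2 - 10*h + 25) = (h - 5)*(h - 4)*(h - 5)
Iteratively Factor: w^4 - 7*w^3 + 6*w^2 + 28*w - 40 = (w - 2)*(w^3 - 5*w^2 - 4*w + 20) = (w - 2)*(w + 2)*(w^2 - 7*w + 10) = (w - 2)^2*(w + 2)*(w - 5)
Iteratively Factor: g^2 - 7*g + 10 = (g - 5)*(g - 2)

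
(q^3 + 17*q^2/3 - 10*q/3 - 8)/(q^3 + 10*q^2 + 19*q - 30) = (3*q^2 - q - 4)/(3*(q^2 + 4*q - 5))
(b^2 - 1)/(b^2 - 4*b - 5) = (b - 1)/(b - 5)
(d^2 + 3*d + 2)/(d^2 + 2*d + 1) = (d + 2)/(d + 1)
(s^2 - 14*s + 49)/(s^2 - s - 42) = (s - 7)/(s + 6)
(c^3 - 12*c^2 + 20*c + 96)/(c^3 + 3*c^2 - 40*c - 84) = (c - 8)/(c + 7)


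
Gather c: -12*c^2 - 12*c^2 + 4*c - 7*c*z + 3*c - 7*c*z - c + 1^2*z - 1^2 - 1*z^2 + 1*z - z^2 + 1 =-24*c^2 + c*(6 - 14*z) - 2*z^2 + 2*z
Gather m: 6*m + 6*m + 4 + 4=12*m + 8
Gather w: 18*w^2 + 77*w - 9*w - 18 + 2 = 18*w^2 + 68*w - 16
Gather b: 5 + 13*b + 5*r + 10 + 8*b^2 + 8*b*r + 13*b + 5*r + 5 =8*b^2 + b*(8*r + 26) + 10*r + 20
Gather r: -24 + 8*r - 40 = 8*r - 64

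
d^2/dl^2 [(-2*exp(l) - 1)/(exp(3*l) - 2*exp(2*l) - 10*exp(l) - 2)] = (-8*exp(6*l) + 3*exp(5*l) - 66*exp(4*l) - 8*exp(3*l) - 30*exp(2*l) - 44*exp(l) + 12)*exp(l)/(exp(9*l) - 6*exp(8*l) - 18*exp(7*l) + 106*exp(6*l) + 204*exp(5*l) - 504*exp(4*l) - 1228*exp(3*l) - 624*exp(2*l) - 120*exp(l) - 8)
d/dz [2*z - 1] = 2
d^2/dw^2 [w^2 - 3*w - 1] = 2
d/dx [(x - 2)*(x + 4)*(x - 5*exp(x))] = -5*x^2*exp(x) + 3*x^2 - 20*x*exp(x) + 4*x + 30*exp(x) - 8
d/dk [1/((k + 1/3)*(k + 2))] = 3*(-6*k - 7)/(9*k^4 + 42*k^3 + 61*k^2 + 28*k + 4)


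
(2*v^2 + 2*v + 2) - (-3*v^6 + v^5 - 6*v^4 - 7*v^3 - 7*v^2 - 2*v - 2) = 3*v^6 - v^5 + 6*v^4 + 7*v^3 + 9*v^2 + 4*v + 4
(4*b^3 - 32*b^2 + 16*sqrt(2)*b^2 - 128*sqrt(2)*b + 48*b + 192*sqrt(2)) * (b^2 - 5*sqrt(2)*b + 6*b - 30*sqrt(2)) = 4*b^5 - 8*b^4 - 4*sqrt(2)*b^4 - 304*b^3 + 8*sqrt(2)*b^3 + 144*sqrt(2)*b^2 + 608*b^2 - 288*sqrt(2)*b + 5760*b - 11520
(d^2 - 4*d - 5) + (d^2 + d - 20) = 2*d^2 - 3*d - 25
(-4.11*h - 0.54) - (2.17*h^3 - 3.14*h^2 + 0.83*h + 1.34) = -2.17*h^3 + 3.14*h^2 - 4.94*h - 1.88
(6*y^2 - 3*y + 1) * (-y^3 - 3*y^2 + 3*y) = -6*y^5 - 15*y^4 + 26*y^3 - 12*y^2 + 3*y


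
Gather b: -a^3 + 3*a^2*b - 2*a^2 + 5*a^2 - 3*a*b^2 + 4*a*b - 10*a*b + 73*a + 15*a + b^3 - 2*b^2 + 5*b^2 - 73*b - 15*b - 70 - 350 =-a^3 + 3*a^2 + 88*a + b^3 + b^2*(3 - 3*a) + b*(3*a^2 - 6*a - 88) - 420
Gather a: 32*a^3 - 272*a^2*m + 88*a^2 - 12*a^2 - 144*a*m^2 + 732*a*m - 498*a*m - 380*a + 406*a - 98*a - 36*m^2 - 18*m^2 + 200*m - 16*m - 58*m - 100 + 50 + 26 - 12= 32*a^3 + a^2*(76 - 272*m) + a*(-144*m^2 + 234*m - 72) - 54*m^2 + 126*m - 36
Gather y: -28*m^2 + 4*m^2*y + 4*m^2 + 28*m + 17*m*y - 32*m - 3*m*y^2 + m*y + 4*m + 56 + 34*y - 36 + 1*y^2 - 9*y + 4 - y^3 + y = -24*m^2 - y^3 + y^2*(1 - 3*m) + y*(4*m^2 + 18*m + 26) + 24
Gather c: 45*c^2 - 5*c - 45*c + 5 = 45*c^2 - 50*c + 5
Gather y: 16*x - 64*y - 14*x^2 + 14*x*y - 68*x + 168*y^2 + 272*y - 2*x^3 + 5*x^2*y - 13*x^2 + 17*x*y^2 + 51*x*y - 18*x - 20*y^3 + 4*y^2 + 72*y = -2*x^3 - 27*x^2 - 70*x - 20*y^3 + y^2*(17*x + 172) + y*(5*x^2 + 65*x + 280)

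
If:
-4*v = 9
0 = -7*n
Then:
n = 0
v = -9/4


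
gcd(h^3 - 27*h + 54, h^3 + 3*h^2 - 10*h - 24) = h - 3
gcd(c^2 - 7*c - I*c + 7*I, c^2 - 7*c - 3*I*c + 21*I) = c - 7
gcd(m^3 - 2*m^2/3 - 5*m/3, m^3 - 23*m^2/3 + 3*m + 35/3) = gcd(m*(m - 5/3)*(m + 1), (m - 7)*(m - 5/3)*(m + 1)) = m^2 - 2*m/3 - 5/3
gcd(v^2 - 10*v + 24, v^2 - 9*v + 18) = v - 6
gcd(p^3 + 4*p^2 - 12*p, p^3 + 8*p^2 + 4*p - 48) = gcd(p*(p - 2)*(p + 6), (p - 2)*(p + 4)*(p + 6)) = p^2 + 4*p - 12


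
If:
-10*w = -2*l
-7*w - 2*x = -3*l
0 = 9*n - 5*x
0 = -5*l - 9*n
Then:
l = 0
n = 0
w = 0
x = 0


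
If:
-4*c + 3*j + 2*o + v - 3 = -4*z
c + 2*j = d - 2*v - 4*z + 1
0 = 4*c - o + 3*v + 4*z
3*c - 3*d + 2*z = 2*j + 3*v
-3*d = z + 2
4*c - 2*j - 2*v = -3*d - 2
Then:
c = 17/75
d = -44/75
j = -6/25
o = 179/75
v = 61/75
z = -6/25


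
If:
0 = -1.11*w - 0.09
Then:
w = -0.08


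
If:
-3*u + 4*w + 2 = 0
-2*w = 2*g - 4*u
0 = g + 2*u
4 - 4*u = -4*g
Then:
No Solution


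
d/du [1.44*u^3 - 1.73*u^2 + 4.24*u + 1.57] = 4.32*u^2 - 3.46*u + 4.24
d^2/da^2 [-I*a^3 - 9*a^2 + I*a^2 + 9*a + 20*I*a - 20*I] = -6*I*a - 18 + 2*I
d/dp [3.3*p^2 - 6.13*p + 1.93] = 6.6*p - 6.13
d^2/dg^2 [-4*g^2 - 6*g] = -8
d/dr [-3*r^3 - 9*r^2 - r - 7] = -9*r^2 - 18*r - 1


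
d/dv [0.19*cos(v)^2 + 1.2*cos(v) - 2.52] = -(0.38*cos(v) + 1.2)*sin(v)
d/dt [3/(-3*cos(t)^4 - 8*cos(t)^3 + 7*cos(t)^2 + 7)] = 6*(-6*cos(t)^2 - 12*cos(t) + 7)*sin(t)*cos(t)/(3*cos(t)^4 + 8*cos(t)^3 - 7*cos(t)^2 - 7)^2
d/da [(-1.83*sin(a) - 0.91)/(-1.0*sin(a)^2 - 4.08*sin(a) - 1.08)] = (-1.82*sin(a) + 0.915*cos(2*a) - 2.6514)*cos(a)/(1.0*sin(a)^2 + 4.08*sin(a) + 1.08)^2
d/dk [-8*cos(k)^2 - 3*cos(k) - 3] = (16*cos(k) + 3)*sin(k)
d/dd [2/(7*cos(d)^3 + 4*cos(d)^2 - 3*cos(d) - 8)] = 2*(21*cos(d)^2 + 8*cos(d) - 3)*sin(d)/(7*cos(d)^3 + 4*cos(d)^2 - 3*cos(d) - 8)^2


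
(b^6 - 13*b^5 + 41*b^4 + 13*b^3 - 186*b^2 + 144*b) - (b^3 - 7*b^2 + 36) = b^6 - 13*b^5 + 41*b^4 + 12*b^3 - 179*b^2 + 144*b - 36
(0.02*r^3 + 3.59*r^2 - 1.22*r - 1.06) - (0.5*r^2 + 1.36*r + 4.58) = 0.02*r^3 + 3.09*r^2 - 2.58*r - 5.64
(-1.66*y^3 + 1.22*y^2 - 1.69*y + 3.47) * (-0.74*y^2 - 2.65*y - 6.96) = 1.2284*y^5 + 3.4962*y^4 + 9.5712*y^3 - 6.5805*y^2 + 2.5669*y - 24.1512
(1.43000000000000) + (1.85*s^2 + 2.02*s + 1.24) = 1.85*s^2 + 2.02*s + 2.67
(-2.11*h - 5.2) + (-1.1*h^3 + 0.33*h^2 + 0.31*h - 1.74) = -1.1*h^3 + 0.33*h^2 - 1.8*h - 6.94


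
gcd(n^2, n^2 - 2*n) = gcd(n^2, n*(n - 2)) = n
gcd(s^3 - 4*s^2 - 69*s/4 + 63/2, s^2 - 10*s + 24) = s - 6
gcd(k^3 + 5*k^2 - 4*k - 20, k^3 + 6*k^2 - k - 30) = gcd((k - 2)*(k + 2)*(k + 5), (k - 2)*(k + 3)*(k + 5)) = k^2 + 3*k - 10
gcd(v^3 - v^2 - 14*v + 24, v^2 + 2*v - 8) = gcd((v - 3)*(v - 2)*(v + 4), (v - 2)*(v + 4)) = v^2 + 2*v - 8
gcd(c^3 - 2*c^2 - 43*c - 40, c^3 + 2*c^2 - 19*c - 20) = c^2 + 6*c + 5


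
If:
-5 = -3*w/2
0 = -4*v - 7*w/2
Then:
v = -35/12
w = 10/3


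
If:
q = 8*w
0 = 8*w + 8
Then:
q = -8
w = -1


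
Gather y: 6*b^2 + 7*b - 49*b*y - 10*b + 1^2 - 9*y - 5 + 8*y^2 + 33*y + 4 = 6*b^2 - 3*b + 8*y^2 + y*(24 - 49*b)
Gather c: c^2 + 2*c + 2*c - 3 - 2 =c^2 + 4*c - 5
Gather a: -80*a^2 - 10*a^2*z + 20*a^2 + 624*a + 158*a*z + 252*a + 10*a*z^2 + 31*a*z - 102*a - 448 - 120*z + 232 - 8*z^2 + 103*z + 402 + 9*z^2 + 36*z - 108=a^2*(-10*z - 60) + a*(10*z^2 + 189*z + 774) + z^2 + 19*z + 78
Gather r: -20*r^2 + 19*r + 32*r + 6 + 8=-20*r^2 + 51*r + 14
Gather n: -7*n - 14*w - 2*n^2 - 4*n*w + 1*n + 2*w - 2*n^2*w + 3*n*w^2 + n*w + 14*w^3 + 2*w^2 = n^2*(-2*w - 2) + n*(3*w^2 - 3*w - 6) + 14*w^3 + 2*w^2 - 12*w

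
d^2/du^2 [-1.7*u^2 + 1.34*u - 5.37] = -3.40000000000000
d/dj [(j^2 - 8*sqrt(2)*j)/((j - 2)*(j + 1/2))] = 2*(-3*j^2 + 16*sqrt(2)*j^2 - 4*j + 16*sqrt(2))/(4*j^4 - 12*j^3 + j^2 + 12*j + 4)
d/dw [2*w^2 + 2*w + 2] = 4*w + 2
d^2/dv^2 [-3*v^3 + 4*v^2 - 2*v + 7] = 8 - 18*v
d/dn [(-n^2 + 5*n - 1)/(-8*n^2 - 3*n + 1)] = (43*n^2 - 18*n + 2)/(64*n^4 + 48*n^3 - 7*n^2 - 6*n + 1)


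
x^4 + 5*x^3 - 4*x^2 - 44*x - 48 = (x - 3)*(x + 2)^2*(x + 4)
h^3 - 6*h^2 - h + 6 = (h - 6)*(h - 1)*(h + 1)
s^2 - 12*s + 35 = (s - 7)*(s - 5)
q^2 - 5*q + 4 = (q - 4)*(q - 1)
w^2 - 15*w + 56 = (w - 8)*(w - 7)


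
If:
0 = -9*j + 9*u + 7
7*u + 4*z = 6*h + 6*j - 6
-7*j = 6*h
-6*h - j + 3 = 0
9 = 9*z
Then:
No Solution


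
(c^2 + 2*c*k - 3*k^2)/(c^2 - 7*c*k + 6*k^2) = (c + 3*k)/(c - 6*k)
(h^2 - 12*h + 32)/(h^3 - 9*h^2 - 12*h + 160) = (h - 4)/(h^2 - h - 20)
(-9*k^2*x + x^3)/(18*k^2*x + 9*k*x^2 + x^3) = (-3*k + x)/(6*k + x)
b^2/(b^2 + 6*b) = b/(b + 6)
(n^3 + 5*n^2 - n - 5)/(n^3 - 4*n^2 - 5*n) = (n^2 + 4*n - 5)/(n*(n - 5))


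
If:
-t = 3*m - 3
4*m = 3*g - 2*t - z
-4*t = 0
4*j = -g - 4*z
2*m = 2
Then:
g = z/3 + 4/3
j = -13*z/12 - 1/3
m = 1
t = 0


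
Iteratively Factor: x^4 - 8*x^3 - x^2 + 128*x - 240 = (x - 5)*(x^3 - 3*x^2 - 16*x + 48) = (x - 5)*(x - 3)*(x^2 - 16) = (x - 5)*(x - 3)*(x + 4)*(x - 4)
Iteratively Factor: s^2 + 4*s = (s)*(s + 4)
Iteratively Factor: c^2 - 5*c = (c - 5)*(c)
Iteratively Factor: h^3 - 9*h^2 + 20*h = (h - 5)*(h^2 - 4*h) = (h - 5)*(h - 4)*(h)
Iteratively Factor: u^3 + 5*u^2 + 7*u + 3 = (u + 1)*(u^2 + 4*u + 3) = (u + 1)*(u + 3)*(u + 1)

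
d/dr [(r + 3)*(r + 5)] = 2*r + 8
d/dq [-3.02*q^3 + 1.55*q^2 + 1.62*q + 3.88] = -9.06*q^2 + 3.1*q + 1.62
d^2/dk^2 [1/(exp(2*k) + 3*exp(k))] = (-(exp(k) + 3)*(4*exp(k) + 3) + 2*(2*exp(k) + 3)^2)*exp(-k)/(exp(k) + 3)^3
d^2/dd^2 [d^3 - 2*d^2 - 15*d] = 6*d - 4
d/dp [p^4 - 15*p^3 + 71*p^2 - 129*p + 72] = 4*p^3 - 45*p^2 + 142*p - 129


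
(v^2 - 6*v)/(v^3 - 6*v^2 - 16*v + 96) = v/(v^2 - 16)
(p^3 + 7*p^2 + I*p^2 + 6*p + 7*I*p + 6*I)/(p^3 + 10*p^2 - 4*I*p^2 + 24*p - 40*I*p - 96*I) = (p^2 + p*(1 + I) + I)/(p^2 + 4*p*(1 - I) - 16*I)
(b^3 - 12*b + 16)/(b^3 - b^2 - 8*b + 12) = (b + 4)/(b + 3)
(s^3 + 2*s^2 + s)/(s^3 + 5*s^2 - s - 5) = s*(s + 1)/(s^2 + 4*s - 5)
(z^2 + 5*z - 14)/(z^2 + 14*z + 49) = (z - 2)/(z + 7)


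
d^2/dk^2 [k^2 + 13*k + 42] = 2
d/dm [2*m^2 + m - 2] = 4*m + 1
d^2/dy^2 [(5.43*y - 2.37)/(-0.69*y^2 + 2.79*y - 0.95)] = (-(1.38*y - 2.79)*(2.76*y - 5.58)*(5.43*y - 2.37) + (22.4802*y - 33.57)*(0.69*y^2 - 2.79*y + 0.95))/(0.69*y^2 - 2.79*y + 0.95)^3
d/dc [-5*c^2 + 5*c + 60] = 5 - 10*c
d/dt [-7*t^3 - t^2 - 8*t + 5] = -21*t^2 - 2*t - 8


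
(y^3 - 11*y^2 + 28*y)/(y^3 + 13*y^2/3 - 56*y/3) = 3*(y^2 - 11*y + 28)/(3*y^2 + 13*y - 56)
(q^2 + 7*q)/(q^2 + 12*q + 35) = q/(q + 5)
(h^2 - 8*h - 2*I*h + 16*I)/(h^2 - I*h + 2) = (h - 8)/(h + I)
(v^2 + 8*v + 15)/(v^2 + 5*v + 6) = (v + 5)/(v + 2)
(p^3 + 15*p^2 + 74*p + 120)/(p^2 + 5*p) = p + 10 + 24/p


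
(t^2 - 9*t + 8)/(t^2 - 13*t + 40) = (t - 1)/(t - 5)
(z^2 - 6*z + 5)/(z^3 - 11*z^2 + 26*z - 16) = (z - 5)/(z^2 - 10*z + 16)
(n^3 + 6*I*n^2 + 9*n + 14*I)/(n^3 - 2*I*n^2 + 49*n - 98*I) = (n + I)/(n - 7*I)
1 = 1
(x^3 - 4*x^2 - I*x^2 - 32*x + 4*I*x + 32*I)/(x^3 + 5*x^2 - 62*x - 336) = (x^2 + x*(4 - I) - 4*I)/(x^2 + 13*x + 42)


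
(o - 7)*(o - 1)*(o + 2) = o^3 - 6*o^2 - 9*o + 14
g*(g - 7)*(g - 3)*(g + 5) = g^4 - 5*g^3 - 29*g^2 + 105*g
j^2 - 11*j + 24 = (j - 8)*(j - 3)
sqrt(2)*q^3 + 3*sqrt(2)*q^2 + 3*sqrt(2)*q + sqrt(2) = (q + 1)^2*(sqrt(2)*q + sqrt(2))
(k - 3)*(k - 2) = k^2 - 5*k + 6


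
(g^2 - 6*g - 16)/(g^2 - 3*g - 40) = (g + 2)/(g + 5)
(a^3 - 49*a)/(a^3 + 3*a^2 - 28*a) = (a - 7)/(a - 4)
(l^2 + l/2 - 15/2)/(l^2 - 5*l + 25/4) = 2*(l + 3)/(2*l - 5)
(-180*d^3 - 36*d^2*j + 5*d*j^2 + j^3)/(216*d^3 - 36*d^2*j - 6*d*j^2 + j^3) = (-5*d - j)/(6*d - j)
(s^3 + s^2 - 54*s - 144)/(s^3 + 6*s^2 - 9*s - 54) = (s - 8)/(s - 3)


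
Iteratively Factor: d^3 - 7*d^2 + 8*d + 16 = (d + 1)*(d^2 - 8*d + 16) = (d - 4)*(d + 1)*(d - 4)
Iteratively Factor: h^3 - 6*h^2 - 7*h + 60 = (h - 5)*(h^2 - h - 12) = (h - 5)*(h + 3)*(h - 4)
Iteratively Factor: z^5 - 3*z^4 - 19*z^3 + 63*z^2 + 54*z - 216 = (z - 3)*(z^4 - 19*z^2 + 6*z + 72) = (z - 3)^2*(z^3 + 3*z^2 - 10*z - 24) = (z - 3)^2*(z + 4)*(z^2 - z - 6) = (z - 3)^2*(z + 2)*(z + 4)*(z - 3)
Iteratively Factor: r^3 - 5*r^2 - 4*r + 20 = (r - 5)*(r^2 - 4) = (r - 5)*(r + 2)*(r - 2)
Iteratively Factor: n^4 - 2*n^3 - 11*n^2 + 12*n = (n - 4)*(n^3 + 2*n^2 - 3*n) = (n - 4)*(n + 3)*(n^2 - n) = (n - 4)*(n - 1)*(n + 3)*(n)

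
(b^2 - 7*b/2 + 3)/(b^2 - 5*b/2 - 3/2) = (-2*b^2 + 7*b - 6)/(-2*b^2 + 5*b + 3)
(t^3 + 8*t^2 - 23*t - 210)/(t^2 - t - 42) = (t^2 + 2*t - 35)/(t - 7)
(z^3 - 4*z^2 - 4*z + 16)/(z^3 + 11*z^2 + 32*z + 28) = (z^2 - 6*z + 8)/(z^2 + 9*z + 14)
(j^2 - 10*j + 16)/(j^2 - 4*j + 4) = (j - 8)/(j - 2)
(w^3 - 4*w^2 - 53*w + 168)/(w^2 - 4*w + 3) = (w^2 - w - 56)/(w - 1)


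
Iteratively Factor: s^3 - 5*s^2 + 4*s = (s - 4)*(s^2 - s) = s*(s - 4)*(s - 1)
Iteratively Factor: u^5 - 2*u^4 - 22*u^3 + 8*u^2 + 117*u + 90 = (u + 2)*(u^4 - 4*u^3 - 14*u^2 + 36*u + 45) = (u - 5)*(u + 2)*(u^3 + u^2 - 9*u - 9) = (u - 5)*(u - 3)*(u + 2)*(u^2 + 4*u + 3) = (u - 5)*(u - 3)*(u + 1)*(u + 2)*(u + 3)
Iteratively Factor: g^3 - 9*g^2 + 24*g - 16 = (g - 1)*(g^2 - 8*g + 16) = (g - 4)*(g - 1)*(g - 4)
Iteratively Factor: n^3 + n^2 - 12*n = (n)*(n^2 + n - 12) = n*(n - 3)*(n + 4)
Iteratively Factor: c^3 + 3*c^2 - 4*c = (c + 4)*(c^2 - c) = (c - 1)*(c + 4)*(c)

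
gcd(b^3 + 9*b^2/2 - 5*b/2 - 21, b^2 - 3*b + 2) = b - 2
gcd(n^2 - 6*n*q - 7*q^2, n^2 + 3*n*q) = 1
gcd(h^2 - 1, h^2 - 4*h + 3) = h - 1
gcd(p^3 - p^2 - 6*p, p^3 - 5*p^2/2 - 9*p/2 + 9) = p^2 - p - 6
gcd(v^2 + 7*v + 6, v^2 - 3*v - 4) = v + 1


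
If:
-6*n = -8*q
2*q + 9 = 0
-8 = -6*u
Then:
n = -6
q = -9/2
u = 4/3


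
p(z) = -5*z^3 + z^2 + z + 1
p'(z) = -15*z^2 + 2*z + 1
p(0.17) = 1.17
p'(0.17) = 0.91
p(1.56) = -13.99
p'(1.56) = -32.38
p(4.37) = -392.80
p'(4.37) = -276.71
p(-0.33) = 0.96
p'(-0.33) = -1.29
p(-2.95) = 135.11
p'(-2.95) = -135.44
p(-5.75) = 978.86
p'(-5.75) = -506.44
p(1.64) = -16.73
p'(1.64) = -36.06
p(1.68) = -18.21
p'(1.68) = -37.98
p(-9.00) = 3718.00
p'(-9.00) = -1232.00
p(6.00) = -1037.00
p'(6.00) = -527.00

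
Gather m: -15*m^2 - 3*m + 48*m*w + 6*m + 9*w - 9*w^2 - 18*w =-15*m^2 + m*(48*w + 3) - 9*w^2 - 9*w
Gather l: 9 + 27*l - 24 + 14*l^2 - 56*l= 14*l^2 - 29*l - 15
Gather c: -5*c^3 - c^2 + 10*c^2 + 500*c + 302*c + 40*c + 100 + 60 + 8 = -5*c^3 + 9*c^2 + 842*c + 168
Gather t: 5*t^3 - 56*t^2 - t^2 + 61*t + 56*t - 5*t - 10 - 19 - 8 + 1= 5*t^3 - 57*t^2 + 112*t - 36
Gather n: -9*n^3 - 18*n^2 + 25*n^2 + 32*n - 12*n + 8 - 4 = -9*n^3 + 7*n^2 + 20*n + 4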